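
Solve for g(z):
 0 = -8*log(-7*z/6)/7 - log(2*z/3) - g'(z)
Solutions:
 g(z) = C1 - 15*z*log(z)/7 + z*(-8*log(7)/7 + log(6)/7 + 15/7 + 2*log(3) - 8*I*pi/7)


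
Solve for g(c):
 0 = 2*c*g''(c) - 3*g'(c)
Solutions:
 g(c) = C1 + C2*c^(5/2)


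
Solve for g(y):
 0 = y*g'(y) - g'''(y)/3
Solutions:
 g(y) = C1 + Integral(C2*airyai(3^(1/3)*y) + C3*airybi(3^(1/3)*y), y)


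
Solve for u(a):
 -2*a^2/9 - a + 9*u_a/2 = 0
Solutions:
 u(a) = C1 + 4*a^3/243 + a^2/9


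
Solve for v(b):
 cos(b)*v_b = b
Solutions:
 v(b) = C1 + Integral(b/cos(b), b)


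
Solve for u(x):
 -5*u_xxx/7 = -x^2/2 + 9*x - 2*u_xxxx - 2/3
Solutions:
 u(x) = C1 + C2*x + C3*x^2 + C4*exp(5*x/14) + 7*x^5/600 - 217*x^4/600 - 4382*x^3/1125


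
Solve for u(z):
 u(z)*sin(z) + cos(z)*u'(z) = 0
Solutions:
 u(z) = C1*cos(z)


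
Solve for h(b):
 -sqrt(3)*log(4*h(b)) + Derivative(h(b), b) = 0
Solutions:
 -sqrt(3)*Integral(1/(log(_y) + 2*log(2)), (_y, h(b)))/3 = C1 - b


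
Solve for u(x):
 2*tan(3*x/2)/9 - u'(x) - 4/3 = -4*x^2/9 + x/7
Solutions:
 u(x) = C1 + 4*x^3/27 - x^2/14 - 4*x/3 - 4*log(cos(3*x/2))/27


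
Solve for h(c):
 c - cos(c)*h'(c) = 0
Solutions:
 h(c) = C1 + Integral(c/cos(c), c)


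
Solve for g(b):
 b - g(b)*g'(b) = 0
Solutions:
 g(b) = -sqrt(C1 + b^2)
 g(b) = sqrt(C1 + b^2)


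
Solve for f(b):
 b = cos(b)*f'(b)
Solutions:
 f(b) = C1 + Integral(b/cos(b), b)


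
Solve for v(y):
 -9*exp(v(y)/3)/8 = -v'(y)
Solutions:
 v(y) = 3*log(-1/(C1 + 9*y)) + 3*log(24)


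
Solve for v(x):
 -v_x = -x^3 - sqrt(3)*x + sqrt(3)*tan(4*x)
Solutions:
 v(x) = C1 + x^4/4 + sqrt(3)*x^2/2 + sqrt(3)*log(cos(4*x))/4


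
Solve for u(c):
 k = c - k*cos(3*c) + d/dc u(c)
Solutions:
 u(c) = C1 - c^2/2 + c*k + k*sin(3*c)/3


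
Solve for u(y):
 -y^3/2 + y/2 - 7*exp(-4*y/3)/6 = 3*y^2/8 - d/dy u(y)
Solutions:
 u(y) = C1 + y^4/8 + y^3/8 - y^2/4 - 7*exp(-4*y/3)/8


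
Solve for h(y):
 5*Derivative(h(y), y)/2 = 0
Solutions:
 h(y) = C1


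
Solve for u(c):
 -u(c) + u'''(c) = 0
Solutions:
 u(c) = C3*exp(c) + (C1*sin(sqrt(3)*c/2) + C2*cos(sqrt(3)*c/2))*exp(-c/2)


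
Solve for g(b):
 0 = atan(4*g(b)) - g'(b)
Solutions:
 Integral(1/atan(4*_y), (_y, g(b))) = C1 + b


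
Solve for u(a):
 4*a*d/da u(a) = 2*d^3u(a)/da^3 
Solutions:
 u(a) = C1 + Integral(C2*airyai(2^(1/3)*a) + C3*airybi(2^(1/3)*a), a)


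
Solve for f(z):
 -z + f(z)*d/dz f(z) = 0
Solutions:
 f(z) = -sqrt(C1 + z^2)
 f(z) = sqrt(C1 + z^2)


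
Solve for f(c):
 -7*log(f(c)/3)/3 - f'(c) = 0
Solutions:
 -3*Integral(1/(-log(_y) + log(3)), (_y, f(c)))/7 = C1 - c


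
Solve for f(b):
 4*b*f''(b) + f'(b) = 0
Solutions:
 f(b) = C1 + C2*b^(3/4)


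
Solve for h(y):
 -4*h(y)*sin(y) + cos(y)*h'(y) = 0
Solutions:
 h(y) = C1/cos(y)^4


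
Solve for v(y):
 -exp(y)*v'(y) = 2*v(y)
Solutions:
 v(y) = C1*exp(2*exp(-y))


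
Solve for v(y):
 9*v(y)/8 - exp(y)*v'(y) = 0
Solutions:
 v(y) = C1*exp(-9*exp(-y)/8)


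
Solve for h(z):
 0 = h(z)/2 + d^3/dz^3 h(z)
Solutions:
 h(z) = C3*exp(-2^(2/3)*z/2) + (C1*sin(2^(2/3)*sqrt(3)*z/4) + C2*cos(2^(2/3)*sqrt(3)*z/4))*exp(2^(2/3)*z/4)


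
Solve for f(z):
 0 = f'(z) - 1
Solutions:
 f(z) = C1 + z


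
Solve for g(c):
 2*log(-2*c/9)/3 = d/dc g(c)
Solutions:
 g(c) = C1 + 2*c*log(-c)/3 + 2*c*(-2*log(3) - 1 + log(2))/3


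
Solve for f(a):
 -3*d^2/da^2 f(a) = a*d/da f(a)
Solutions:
 f(a) = C1 + C2*erf(sqrt(6)*a/6)


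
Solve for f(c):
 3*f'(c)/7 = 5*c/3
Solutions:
 f(c) = C1 + 35*c^2/18


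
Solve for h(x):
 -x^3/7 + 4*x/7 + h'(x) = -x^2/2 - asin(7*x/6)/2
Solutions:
 h(x) = C1 + x^4/28 - x^3/6 - 2*x^2/7 - x*asin(7*x/6)/2 - sqrt(36 - 49*x^2)/14


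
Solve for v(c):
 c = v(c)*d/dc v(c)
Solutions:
 v(c) = -sqrt(C1 + c^2)
 v(c) = sqrt(C1 + c^2)


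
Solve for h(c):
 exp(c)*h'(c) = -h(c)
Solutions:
 h(c) = C1*exp(exp(-c))


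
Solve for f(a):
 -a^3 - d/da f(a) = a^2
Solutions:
 f(a) = C1 - a^4/4 - a^3/3


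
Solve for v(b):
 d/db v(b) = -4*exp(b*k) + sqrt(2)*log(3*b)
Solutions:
 v(b) = C1 + sqrt(2)*b*log(b) + sqrt(2)*b*(-1 + log(3)) + Piecewise((-4*exp(b*k)/k, Ne(k, 0)), (-4*b, True))


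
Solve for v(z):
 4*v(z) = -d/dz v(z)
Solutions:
 v(z) = C1*exp(-4*z)


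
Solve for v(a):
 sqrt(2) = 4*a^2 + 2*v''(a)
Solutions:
 v(a) = C1 + C2*a - a^4/6 + sqrt(2)*a^2/4


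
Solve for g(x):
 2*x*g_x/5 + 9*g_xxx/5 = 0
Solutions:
 g(x) = C1 + Integral(C2*airyai(-6^(1/3)*x/3) + C3*airybi(-6^(1/3)*x/3), x)


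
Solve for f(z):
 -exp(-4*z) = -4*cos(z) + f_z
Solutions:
 f(z) = C1 + 4*sin(z) + exp(-4*z)/4


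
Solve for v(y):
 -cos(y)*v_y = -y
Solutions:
 v(y) = C1 + Integral(y/cos(y), y)


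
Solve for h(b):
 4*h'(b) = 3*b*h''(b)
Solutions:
 h(b) = C1 + C2*b^(7/3)


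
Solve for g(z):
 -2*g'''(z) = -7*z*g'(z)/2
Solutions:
 g(z) = C1 + Integral(C2*airyai(14^(1/3)*z/2) + C3*airybi(14^(1/3)*z/2), z)


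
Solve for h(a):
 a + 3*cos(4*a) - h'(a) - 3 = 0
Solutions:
 h(a) = C1 + a^2/2 - 3*a + 3*sin(4*a)/4


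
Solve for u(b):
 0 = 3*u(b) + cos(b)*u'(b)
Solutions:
 u(b) = C1*(sin(b) - 1)^(3/2)/(sin(b) + 1)^(3/2)


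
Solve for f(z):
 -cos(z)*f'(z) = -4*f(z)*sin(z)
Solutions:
 f(z) = C1/cos(z)^4


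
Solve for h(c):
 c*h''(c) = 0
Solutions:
 h(c) = C1 + C2*c


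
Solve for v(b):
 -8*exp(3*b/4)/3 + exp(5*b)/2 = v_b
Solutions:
 v(b) = C1 - 32*exp(3*b/4)/9 + exp(5*b)/10


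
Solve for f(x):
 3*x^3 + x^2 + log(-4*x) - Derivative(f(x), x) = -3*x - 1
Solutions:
 f(x) = C1 + 3*x^4/4 + x^3/3 + 3*x^2/2 + x*log(-x) + 2*x*log(2)


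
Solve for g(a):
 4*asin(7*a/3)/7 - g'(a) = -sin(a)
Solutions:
 g(a) = C1 + 4*a*asin(7*a/3)/7 + 4*sqrt(9 - 49*a^2)/49 - cos(a)


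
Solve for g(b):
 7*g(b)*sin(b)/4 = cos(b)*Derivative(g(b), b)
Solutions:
 g(b) = C1/cos(b)^(7/4)


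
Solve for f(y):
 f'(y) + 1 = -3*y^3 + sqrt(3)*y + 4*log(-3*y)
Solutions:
 f(y) = C1 - 3*y^4/4 + sqrt(3)*y^2/2 + 4*y*log(-y) + y*(-5 + 4*log(3))


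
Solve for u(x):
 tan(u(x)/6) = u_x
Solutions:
 u(x) = -6*asin(C1*exp(x/6)) + 6*pi
 u(x) = 6*asin(C1*exp(x/6))


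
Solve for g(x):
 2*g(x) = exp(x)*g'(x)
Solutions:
 g(x) = C1*exp(-2*exp(-x))


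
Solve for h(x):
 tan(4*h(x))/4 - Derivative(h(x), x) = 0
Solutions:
 h(x) = -asin(C1*exp(x))/4 + pi/4
 h(x) = asin(C1*exp(x))/4


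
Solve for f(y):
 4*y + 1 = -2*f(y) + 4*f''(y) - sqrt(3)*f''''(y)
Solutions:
 f(y) = C1*exp(-sqrt(3)*y*sqrt(-sqrt(6)*sqrt(2 - sqrt(3)) + 2*sqrt(3))/3) + C2*exp(sqrt(3)*y*sqrt(-sqrt(6)*sqrt(2 - sqrt(3)) + 2*sqrt(3))/3) + C3*exp(-sqrt(3)*y*sqrt(sqrt(6)*sqrt(2 - sqrt(3)) + 2*sqrt(3))/3) + C4*exp(sqrt(3)*y*sqrt(sqrt(6)*sqrt(2 - sqrt(3)) + 2*sqrt(3))/3) - 2*y - 1/2


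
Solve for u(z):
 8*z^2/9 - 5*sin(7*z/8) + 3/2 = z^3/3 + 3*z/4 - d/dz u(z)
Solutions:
 u(z) = C1 + z^4/12 - 8*z^3/27 + 3*z^2/8 - 3*z/2 - 40*cos(7*z/8)/7


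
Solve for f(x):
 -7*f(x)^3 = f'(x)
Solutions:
 f(x) = -sqrt(2)*sqrt(-1/(C1 - 7*x))/2
 f(x) = sqrt(2)*sqrt(-1/(C1 - 7*x))/2


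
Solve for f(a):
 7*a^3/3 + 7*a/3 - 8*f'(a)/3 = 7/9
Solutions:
 f(a) = C1 + 7*a^4/32 + 7*a^2/16 - 7*a/24


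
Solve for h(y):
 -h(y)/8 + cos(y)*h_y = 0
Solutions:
 h(y) = C1*(sin(y) + 1)^(1/16)/(sin(y) - 1)^(1/16)


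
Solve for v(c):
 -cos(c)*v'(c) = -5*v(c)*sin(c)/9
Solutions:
 v(c) = C1/cos(c)^(5/9)


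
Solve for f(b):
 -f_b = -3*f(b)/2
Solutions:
 f(b) = C1*exp(3*b/2)


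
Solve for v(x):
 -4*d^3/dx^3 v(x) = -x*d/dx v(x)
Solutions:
 v(x) = C1 + Integral(C2*airyai(2^(1/3)*x/2) + C3*airybi(2^(1/3)*x/2), x)


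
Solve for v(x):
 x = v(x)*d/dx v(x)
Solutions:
 v(x) = -sqrt(C1 + x^2)
 v(x) = sqrt(C1 + x^2)


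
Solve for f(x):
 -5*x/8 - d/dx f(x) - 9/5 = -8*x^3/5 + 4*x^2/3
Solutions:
 f(x) = C1 + 2*x^4/5 - 4*x^3/9 - 5*x^2/16 - 9*x/5


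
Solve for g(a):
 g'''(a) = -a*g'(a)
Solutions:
 g(a) = C1 + Integral(C2*airyai(-a) + C3*airybi(-a), a)


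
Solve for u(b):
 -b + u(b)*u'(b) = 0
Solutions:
 u(b) = -sqrt(C1 + b^2)
 u(b) = sqrt(C1 + b^2)


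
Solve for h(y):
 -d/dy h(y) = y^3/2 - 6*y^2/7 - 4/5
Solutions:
 h(y) = C1 - y^4/8 + 2*y^3/7 + 4*y/5


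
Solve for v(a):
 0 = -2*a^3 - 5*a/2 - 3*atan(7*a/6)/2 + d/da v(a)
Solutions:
 v(a) = C1 + a^4/2 + 5*a^2/4 + 3*a*atan(7*a/6)/2 - 9*log(49*a^2 + 36)/14


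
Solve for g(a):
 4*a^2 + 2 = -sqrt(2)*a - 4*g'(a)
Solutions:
 g(a) = C1 - a^3/3 - sqrt(2)*a^2/8 - a/2


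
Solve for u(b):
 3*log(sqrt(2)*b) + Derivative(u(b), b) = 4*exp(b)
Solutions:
 u(b) = C1 - 3*b*log(b) + b*(3 - 3*log(2)/2) + 4*exp(b)


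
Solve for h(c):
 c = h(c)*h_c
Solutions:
 h(c) = -sqrt(C1 + c^2)
 h(c) = sqrt(C1 + c^2)


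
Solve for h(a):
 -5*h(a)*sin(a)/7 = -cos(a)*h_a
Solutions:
 h(a) = C1/cos(a)^(5/7)


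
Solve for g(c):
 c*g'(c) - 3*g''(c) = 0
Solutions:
 g(c) = C1 + C2*erfi(sqrt(6)*c/6)


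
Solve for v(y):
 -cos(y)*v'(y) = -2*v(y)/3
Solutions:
 v(y) = C1*(sin(y) + 1)^(1/3)/(sin(y) - 1)^(1/3)


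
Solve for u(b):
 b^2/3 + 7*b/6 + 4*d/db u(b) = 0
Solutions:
 u(b) = C1 - b^3/36 - 7*b^2/48


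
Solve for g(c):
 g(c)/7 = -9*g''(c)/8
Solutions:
 g(c) = C1*sin(2*sqrt(14)*c/21) + C2*cos(2*sqrt(14)*c/21)


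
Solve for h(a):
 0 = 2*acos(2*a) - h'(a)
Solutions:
 h(a) = C1 + 2*a*acos(2*a) - sqrt(1 - 4*a^2)


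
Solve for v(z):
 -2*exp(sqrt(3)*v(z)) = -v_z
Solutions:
 v(z) = sqrt(3)*(2*log(-1/(C1 + 2*z)) - log(3))/6


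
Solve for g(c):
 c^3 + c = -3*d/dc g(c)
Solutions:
 g(c) = C1 - c^4/12 - c^2/6


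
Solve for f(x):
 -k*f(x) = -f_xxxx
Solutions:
 f(x) = C1*exp(-k^(1/4)*x) + C2*exp(k^(1/4)*x) + C3*exp(-I*k^(1/4)*x) + C4*exp(I*k^(1/4)*x)


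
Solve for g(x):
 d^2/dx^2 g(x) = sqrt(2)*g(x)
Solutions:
 g(x) = C1*exp(-2^(1/4)*x) + C2*exp(2^(1/4)*x)


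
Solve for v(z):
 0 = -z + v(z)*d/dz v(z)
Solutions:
 v(z) = -sqrt(C1 + z^2)
 v(z) = sqrt(C1 + z^2)


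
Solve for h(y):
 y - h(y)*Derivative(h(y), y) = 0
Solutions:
 h(y) = -sqrt(C1 + y^2)
 h(y) = sqrt(C1 + y^2)


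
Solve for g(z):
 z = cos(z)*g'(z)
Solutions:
 g(z) = C1 + Integral(z/cos(z), z)


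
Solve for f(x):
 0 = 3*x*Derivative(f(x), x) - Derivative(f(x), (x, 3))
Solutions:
 f(x) = C1 + Integral(C2*airyai(3^(1/3)*x) + C3*airybi(3^(1/3)*x), x)


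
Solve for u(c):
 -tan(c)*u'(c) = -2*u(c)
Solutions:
 u(c) = C1*sin(c)^2


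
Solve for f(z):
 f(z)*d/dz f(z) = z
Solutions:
 f(z) = -sqrt(C1 + z^2)
 f(z) = sqrt(C1 + z^2)


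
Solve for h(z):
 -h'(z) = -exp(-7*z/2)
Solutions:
 h(z) = C1 - 2*exp(-7*z/2)/7


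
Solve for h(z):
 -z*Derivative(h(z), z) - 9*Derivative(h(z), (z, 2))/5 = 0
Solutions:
 h(z) = C1 + C2*erf(sqrt(10)*z/6)


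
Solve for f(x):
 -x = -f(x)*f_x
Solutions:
 f(x) = -sqrt(C1 + x^2)
 f(x) = sqrt(C1 + x^2)


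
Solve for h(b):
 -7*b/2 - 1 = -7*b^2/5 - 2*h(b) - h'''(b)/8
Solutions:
 h(b) = C3*exp(-2*2^(1/3)*b) - 7*b^2/10 + 7*b/4 + (C1*sin(2^(1/3)*sqrt(3)*b) + C2*cos(2^(1/3)*sqrt(3)*b))*exp(2^(1/3)*b) + 1/2


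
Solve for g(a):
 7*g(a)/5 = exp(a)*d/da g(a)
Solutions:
 g(a) = C1*exp(-7*exp(-a)/5)


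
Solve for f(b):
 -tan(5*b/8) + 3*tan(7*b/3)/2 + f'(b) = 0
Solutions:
 f(b) = C1 - 8*log(cos(5*b/8))/5 + 9*log(cos(7*b/3))/14


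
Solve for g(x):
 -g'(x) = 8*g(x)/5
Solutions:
 g(x) = C1*exp(-8*x/5)


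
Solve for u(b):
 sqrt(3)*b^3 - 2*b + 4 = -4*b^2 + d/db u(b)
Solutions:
 u(b) = C1 + sqrt(3)*b^4/4 + 4*b^3/3 - b^2 + 4*b


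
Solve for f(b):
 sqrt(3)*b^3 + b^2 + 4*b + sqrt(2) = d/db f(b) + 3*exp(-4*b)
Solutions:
 f(b) = C1 + sqrt(3)*b^4/4 + b^3/3 + 2*b^2 + sqrt(2)*b + 3*exp(-4*b)/4


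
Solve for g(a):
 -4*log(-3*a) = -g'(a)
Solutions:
 g(a) = C1 + 4*a*log(-a) + 4*a*(-1 + log(3))


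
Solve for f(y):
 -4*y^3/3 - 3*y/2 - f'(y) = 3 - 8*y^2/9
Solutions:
 f(y) = C1 - y^4/3 + 8*y^3/27 - 3*y^2/4 - 3*y


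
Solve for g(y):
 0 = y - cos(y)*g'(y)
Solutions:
 g(y) = C1 + Integral(y/cos(y), y)


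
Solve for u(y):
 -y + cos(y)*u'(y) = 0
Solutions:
 u(y) = C1 + Integral(y/cos(y), y)


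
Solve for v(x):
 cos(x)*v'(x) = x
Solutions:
 v(x) = C1 + Integral(x/cos(x), x)


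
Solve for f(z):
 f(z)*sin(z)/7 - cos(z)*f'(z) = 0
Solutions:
 f(z) = C1/cos(z)^(1/7)


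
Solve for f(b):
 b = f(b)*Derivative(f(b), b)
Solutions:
 f(b) = -sqrt(C1 + b^2)
 f(b) = sqrt(C1 + b^2)


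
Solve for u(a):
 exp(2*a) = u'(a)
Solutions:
 u(a) = C1 + exp(2*a)/2


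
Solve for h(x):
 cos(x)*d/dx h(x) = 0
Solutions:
 h(x) = C1


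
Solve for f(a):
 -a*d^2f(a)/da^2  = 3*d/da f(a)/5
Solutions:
 f(a) = C1 + C2*a^(2/5)


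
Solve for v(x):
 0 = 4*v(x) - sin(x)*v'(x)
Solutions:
 v(x) = C1*(cos(x)^2 - 2*cos(x) + 1)/(cos(x)^2 + 2*cos(x) + 1)


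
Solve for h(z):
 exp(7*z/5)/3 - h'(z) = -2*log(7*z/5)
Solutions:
 h(z) = C1 + 2*z*log(z) + 2*z*(-log(5) - 1 + log(7)) + 5*exp(7*z/5)/21


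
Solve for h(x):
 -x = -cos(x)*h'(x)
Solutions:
 h(x) = C1 + Integral(x/cos(x), x)


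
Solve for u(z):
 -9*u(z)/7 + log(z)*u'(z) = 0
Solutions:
 u(z) = C1*exp(9*li(z)/7)


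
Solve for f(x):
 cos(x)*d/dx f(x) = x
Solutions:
 f(x) = C1 + Integral(x/cos(x), x)


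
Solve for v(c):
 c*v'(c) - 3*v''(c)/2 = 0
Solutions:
 v(c) = C1 + C2*erfi(sqrt(3)*c/3)


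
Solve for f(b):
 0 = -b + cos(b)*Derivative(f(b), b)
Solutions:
 f(b) = C1 + Integral(b/cos(b), b)


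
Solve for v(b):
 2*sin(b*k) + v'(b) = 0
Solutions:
 v(b) = C1 + 2*cos(b*k)/k


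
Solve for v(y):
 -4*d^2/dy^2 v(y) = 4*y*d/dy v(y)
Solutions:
 v(y) = C1 + C2*erf(sqrt(2)*y/2)


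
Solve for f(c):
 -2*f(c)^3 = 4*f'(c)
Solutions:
 f(c) = -sqrt(-1/(C1 - c))
 f(c) = sqrt(-1/(C1 - c))


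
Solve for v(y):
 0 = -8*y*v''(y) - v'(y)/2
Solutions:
 v(y) = C1 + C2*y^(15/16)


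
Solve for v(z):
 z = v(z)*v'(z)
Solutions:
 v(z) = -sqrt(C1 + z^2)
 v(z) = sqrt(C1 + z^2)


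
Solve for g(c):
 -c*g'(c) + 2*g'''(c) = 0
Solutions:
 g(c) = C1 + Integral(C2*airyai(2^(2/3)*c/2) + C3*airybi(2^(2/3)*c/2), c)


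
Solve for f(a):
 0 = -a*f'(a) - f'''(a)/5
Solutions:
 f(a) = C1 + Integral(C2*airyai(-5^(1/3)*a) + C3*airybi(-5^(1/3)*a), a)


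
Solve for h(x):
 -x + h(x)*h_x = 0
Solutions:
 h(x) = -sqrt(C1 + x^2)
 h(x) = sqrt(C1 + x^2)


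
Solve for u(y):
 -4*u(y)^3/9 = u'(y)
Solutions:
 u(y) = -3*sqrt(2)*sqrt(-1/(C1 - 4*y))/2
 u(y) = 3*sqrt(2)*sqrt(-1/(C1 - 4*y))/2


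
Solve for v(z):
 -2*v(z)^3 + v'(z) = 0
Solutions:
 v(z) = -sqrt(2)*sqrt(-1/(C1 + 2*z))/2
 v(z) = sqrt(2)*sqrt(-1/(C1 + 2*z))/2


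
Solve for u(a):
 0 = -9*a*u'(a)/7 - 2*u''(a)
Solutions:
 u(a) = C1 + C2*erf(3*sqrt(7)*a/14)


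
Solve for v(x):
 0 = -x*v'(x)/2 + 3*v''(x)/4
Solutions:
 v(x) = C1 + C2*erfi(sqrt(3)*x/3)


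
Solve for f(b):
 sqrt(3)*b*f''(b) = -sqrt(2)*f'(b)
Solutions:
 f(b) = C1 + C2*b^(1 - sqrt(6)/3)


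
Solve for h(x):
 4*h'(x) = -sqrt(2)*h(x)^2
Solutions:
 h(x) = 4/(C1 + sqrt(2)*x)


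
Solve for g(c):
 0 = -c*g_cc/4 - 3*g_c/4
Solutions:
 g(c) = C1 + C2/c^2


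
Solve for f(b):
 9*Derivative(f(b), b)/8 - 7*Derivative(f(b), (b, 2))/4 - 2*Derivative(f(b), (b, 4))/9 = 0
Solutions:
 f(b) = C1 + C2*exp(6^(1/3)*b*(-(27 + sqrt(2787))^(1/3) + 7*6^(1/3)/(27 + sqrt(2787))^(1/3))/8)*sin(2^(1/3)*3^(1/6)*b*(21*2^(1/3)/(27 + sqrt(2787))^(1/3) + 3^(2/3)*(27 + sqrt(2787))^(1/3))/8) + C3*exp(6^(1/3)*b*(-(27 + sqrt(2787))^(1/3) + 7*6^(1/3)/(27 + sqrt(2787))^(1/3))/8)*cos(2^(1/3)*3^(1/6)*b*(21*2^(1/3)/(27 + sqrt(2787))^(1/3) + 3^(2/3)*(27 + sqrt(2787))^(1/3))/8) + C4*exp(-6^(1/3)*b*(-(27 + sqrt(2787))^(1/3) + 7*6^(1/3)/(27 + sqrt(2787))^(1/3))/4)


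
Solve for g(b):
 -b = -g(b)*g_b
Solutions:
 g(b) = -sqrt(C1 + b^2)
 g(b) = sqrt(C1 + b^2)


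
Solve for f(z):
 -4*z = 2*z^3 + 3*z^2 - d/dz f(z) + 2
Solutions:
 f(z) = C1 + z^4/2 + z^3 + 2*z^2 + 2*z


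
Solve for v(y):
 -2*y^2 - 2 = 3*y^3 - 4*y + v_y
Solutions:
 v(y) = C1 - 3*y^4/4 - 2*y^3/3 + 2*y^2 - 2*y


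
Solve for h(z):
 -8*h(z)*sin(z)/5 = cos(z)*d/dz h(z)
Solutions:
 h(z) = C1*cos(z)^(8/5)


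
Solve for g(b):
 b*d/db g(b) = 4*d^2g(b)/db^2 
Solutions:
 g(b) = C1 + C2*erfi(sqrt(2)*b/4)


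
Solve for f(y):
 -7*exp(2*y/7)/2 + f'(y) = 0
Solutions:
 f(y) = C1 + 49*exp(2*y/7)/4


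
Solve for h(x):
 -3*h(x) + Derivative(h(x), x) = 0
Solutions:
 h(x) = C1*exp(3*x)


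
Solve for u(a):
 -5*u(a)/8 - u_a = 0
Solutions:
 u(a) = C1*exp(-5*a/8)


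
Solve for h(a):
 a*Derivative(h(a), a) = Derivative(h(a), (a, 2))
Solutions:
 h(a) = C1 + C2*erfi(sqrt(2)*a/2)


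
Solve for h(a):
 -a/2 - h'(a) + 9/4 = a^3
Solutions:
 h(a) = C1 - a^4/4 - a^2/4 + 9*a/4


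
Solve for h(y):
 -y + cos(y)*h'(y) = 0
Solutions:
 h(y) = C1 + Integral(y/cos(y), y)


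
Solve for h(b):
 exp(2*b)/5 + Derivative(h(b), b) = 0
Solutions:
 h(b) = C1 - exp(2*b)/10


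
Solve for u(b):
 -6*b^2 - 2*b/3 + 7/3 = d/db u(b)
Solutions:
 u(b) = C1 - 2*b^3 - b^2/3 + 7*b/3


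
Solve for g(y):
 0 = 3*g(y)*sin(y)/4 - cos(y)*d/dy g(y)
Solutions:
 g(y) = C1/cos(y)^(3/4)


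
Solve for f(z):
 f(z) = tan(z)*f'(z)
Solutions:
 f(z) = C1*sin(z)


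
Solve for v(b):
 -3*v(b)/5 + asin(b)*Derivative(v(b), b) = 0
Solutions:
 v(b) = C1*exp(3*Integral(1/asin(b), b)/5)


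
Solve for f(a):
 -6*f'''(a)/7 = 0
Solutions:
 f(a) = C1 + C2*a + C3*a^2


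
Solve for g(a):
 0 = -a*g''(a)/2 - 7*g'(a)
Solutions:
 g(a) = C1 + C2/a^13


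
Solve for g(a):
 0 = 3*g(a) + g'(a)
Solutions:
 g(a) = C1*exp(-3*a)


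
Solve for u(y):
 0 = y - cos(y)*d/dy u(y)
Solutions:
 u(y) = C1 + Integral(y/cos(y), y)


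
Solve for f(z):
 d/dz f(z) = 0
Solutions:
 f(z) = C1


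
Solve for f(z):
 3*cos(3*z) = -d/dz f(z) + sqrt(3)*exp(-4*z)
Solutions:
 f(z) = C1 - sin(3*z) - sqrt(3)*exp(-4*z)/4


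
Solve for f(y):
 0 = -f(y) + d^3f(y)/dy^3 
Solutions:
 f(y) = C3*exp(y) + (C1*sin(sqrt(3)*y/2) + C2*cos(sqrt(3)*y/2))*exp(-y/2)


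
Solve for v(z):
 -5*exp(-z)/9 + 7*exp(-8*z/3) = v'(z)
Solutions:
 v(z) = C1 + 5*exp(-z)/9 - 21*exp(-8*z/3)/8


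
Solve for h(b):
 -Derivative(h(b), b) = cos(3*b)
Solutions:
 h(b) = C1 - sin(3*b)/3


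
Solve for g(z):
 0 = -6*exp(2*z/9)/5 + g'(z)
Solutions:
 g(z) = C1 + 27*exp(2*z/9)/5


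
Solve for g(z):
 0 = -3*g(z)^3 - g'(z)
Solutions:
 g(z) = -sqrt(2)*sqrt(-1/(C1 - 3*z))/2
 g(z) = sqrt(2)*sqrt(-1/(C1 - 3*z))/2


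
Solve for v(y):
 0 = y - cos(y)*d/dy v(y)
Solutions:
 v(y) = C1 + Integral(y/cos(y), y)


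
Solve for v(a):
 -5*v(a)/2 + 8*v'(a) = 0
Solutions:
 v(a) = C1*exp(5*a/16)


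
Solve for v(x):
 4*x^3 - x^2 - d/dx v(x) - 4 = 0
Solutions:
 v(x) = C1 + x^4 - x^3/3 - 4*x


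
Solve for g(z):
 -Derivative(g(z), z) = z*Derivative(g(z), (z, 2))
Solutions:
 g(z) = C1 + C2*log(z)


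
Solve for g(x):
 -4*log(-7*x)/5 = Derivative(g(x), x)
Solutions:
 g(x) = C1 - 4*x*log(-x)/5 + 4*x*(1 - log(7))/5


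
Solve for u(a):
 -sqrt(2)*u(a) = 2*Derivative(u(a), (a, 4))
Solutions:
 u(a) = (C1*sin(2^(3/8)*a/2) + C2*cos(2^(3/8)*a/2))*exp(-2^(3/8)*a/2) + (C3*sin(2^(3/8)*a/2) + C4*cos(2^(3/8)*a/2))*exp(2^(3/8)*a/2)


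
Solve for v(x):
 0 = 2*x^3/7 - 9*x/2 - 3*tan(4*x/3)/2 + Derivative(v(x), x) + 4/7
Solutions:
 v(x) = C1 - x^4/14 + 9*x^2/4 - 4*x/7 - 9*log(cos(4*x/3))/8


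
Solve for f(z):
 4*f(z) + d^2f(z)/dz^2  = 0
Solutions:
 f(z) = C1*sin(2*z) + C2*cos(2*z)


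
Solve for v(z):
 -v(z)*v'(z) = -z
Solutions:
 v(z) = -sqrt(C1 + z^2)
 v(z) = sqrt(C1 + z^2)


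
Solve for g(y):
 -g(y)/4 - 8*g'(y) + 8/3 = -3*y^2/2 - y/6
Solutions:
 g(y) = C1*exp(-y/32) + 6*y^2 - 1150*y/3 + 36832/3


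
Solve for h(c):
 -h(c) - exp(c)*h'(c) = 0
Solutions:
 h(c) = C1*exp(exp(-c))


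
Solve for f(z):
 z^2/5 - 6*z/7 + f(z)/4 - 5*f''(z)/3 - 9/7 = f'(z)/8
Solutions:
 f(z) = C1*exp(z*(-3 + sqrt(969))/80) + C2*exp(-z*(3 + sqrt(969))/80) - 4*z^2/5 + 92*z/35 - 442/105


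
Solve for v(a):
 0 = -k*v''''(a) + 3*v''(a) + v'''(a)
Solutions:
 v(a) = C1 + C2*a + C3*exp(a*(1 - sqrt(12*k + 1))/(2*k)) + C4*exp(a*(sqrt(12*k + 1) + 1)/(2*k))


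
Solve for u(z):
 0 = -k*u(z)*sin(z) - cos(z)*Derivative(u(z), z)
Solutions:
 u(z) = C1*exp(k*log(cos(z)))


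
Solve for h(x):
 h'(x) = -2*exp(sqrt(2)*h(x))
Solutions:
 h(x) = sqrt(2)*(2*log(1/(C1 + 2*x)) - log(2))/4


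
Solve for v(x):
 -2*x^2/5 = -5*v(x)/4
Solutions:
 v(x) = 8*x^2/25


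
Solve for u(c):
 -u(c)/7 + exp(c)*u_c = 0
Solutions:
 u(c) = C1*exp(-exp(-c)/7)


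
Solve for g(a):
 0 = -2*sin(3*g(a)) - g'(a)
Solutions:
 g(a) = -acos((-C1 - exp(12*a))/(C1 - exp(12*a)))/3 + 2*pi/3
 g(a) = acos((-C1 - exp(12*a))/(C1 - exp(12*a)))/3


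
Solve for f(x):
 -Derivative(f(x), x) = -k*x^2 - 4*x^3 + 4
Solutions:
 f(x) = C1 + k*x^3/3 + x^4 - 4*x


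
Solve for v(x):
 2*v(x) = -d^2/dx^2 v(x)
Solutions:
 v(x) = C1*sin(sqrt(2)*x) + C2*cos(sqrt(2)*x)


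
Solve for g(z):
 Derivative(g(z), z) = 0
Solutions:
 g(z) = C1


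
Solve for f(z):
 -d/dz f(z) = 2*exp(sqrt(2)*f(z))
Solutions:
 f(z) = sqrt(2)*(2*log(1/(C1 + 2*z)) - log(2))/4


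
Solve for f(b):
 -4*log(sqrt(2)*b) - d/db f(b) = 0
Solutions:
 f(b) = C1 - 4*b*log(b) - b*log(4) + 4*b


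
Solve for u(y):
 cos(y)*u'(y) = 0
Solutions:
 u(y) = C1


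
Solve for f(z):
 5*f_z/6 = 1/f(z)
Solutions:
 f(z) = -sqrt(C1 + 60*z)/5
 f(z) = sqrt(C1 + 60*z)/5


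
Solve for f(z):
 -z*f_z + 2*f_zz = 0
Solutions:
 f(z) = C1 + C2*erfi(z/2)


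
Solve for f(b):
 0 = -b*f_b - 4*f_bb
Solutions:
 f(b) = C1 + C2*erf(sqrt(2)*b/4)


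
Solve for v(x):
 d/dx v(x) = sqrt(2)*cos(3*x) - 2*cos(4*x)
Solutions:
 v(x) = C1 + sqrt(2)*sin(3*x)/3 - sin(4*x)/2


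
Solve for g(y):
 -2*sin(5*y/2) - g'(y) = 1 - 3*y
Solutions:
 g(y) = C1 + 3*y^2/2 - y + 4*cos(5*y/2)/5


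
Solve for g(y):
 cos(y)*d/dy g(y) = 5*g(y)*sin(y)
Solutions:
 g(y) = C1/cos(y)^5


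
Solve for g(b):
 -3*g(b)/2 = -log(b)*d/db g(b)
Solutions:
 g(b) = C1*exp(3*li(b)/2)


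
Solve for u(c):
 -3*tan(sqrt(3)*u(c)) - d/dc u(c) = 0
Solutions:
 u(c) = sqrt(3)*(pi - asin(C1*exp(-3*sqrt(3)*c)))/3
 u(c) = sqrt(3)*asin(C1*exp(-3*sqrt(3)*c))/3


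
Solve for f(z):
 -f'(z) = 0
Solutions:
 f(z) = C1


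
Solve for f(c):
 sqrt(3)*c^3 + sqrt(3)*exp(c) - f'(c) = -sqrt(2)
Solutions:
 f(c) = C1 + sqrt(3)*c^4/4 + sqrt(2)*c + sqrt(3)*exp(c)


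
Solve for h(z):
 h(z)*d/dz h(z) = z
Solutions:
 h(z) = -sqrt(C1 + z^2)
 h(z) = sqrt(C1 + z^2)


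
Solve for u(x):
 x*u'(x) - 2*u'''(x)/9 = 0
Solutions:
 u(x) = C1 + Integral(C2*airyai(6^(2/3)*x/2) + C3*airybi(6^(2/3)*x/2), x)


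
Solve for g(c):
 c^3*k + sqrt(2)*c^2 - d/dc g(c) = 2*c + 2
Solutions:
 g(c) = C1 + c^4*k/4 + sqrt(2)*c^3/3 - c^2 - 2*c


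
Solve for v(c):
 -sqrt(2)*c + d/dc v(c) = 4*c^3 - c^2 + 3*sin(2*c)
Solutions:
 v(c) = C1 + c^4 - c^3/3 + sqrt(2)*c^2/2 - 3*cos(2*c)/2


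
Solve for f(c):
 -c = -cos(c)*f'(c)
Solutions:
 f(c) = C1 + Integral(c/cos(c), c)


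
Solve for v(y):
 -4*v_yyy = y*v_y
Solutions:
 v(y) = C1 + Integral(C2*airyai(-2^(1/3)*y/2) + C3*airybi(-2^(1/3)*y/2), y)


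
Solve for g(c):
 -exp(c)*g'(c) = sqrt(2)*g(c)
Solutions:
 g(c) = C1*exp(sqrt(2)*exp(-c))


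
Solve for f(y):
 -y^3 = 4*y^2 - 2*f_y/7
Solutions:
 f(y) = C1 + 7*y^4/8 + 14*y^3/3


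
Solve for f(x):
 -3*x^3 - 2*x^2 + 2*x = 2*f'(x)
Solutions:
 f(x) = C1 - 3*x^4/8 - x^3/3 + x^2/2


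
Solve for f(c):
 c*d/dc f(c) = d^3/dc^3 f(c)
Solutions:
 f(c) = C1 + Integral(C2*airyai(c) + C3*airybi(c), c)


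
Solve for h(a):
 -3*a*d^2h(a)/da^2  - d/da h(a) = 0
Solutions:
 h(a) = C1 + C2*a^(2/3)


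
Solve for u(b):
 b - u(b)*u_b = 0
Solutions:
 u(b) = -sqrt(C1 + b^2)
 u(b) = sqrt(C1 + b^2)


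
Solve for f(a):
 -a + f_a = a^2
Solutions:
 f(a) = C1 + a^3/3 + a^2/2


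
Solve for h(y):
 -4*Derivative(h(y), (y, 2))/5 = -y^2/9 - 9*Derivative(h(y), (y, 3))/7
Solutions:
 h(y) = C1 + C2*y + C3*exp(28*y/45) + 5*y^4/432 + 25*y^3/336 + 1125*y^2/3136


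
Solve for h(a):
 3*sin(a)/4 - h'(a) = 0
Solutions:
 h(a) = C1 - 3*cos(a)/4


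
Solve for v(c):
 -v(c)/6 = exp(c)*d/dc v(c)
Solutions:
 v(c) = C1*exp(exp(-c)/6)


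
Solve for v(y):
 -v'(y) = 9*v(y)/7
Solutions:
 v(y) = C1*exp(-9*y/7)


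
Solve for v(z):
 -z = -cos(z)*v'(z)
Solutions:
 v(z) = C1 + Integral(z/cos(z), z)


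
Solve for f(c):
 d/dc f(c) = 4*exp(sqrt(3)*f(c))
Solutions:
 f(c) = sqrt(3)*(2*log(-1/(C1 + 4*c)) - log(3))/6


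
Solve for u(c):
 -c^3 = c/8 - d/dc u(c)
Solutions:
 u(c) = C1 + c^4/4 + c^2/16


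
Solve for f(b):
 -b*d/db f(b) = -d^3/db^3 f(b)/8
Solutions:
 f(b) = C1 + Integral(C2*airyai(2*b) + C3*airybi(2*b), b)


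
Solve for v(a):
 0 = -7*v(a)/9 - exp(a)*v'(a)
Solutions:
 v(a) = C1*exp(7*exp(-a)/9)


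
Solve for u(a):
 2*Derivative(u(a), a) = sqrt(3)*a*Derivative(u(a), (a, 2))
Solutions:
 u(a) = C1 + C2*a^(1 + 2*sqrt(3)/3)


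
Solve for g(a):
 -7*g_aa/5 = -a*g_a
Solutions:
 g(a) = C1 + C2*erfi(sqrt(70)*a/14)


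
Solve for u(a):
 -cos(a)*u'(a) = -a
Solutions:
 u(a) = C1 + Integral(a/cos(a), a)


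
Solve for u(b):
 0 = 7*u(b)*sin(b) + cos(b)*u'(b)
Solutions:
 u(b) = C1*cos(b)^7


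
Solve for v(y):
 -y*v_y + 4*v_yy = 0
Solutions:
 v(y) = C1 + C2*erfi(sqrt(2)*y/4)


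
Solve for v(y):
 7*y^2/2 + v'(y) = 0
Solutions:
 v(y) = C1 - 7*y^3/6


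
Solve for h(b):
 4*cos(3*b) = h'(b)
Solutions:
 h(b) = C1 + 4*sin(3*b)/3


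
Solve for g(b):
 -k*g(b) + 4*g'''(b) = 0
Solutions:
 g(b) = C1*exp(2^(1/3)*b*k^(1/3)/2) + C2*exp(2^(1/3)*b*k^(1/3)*(-1 + sqrt(3)*I)/4) + C3*exp(-2^(1/3)*b*k^(1/3)*(1 + sqrt(3)*I)/4)


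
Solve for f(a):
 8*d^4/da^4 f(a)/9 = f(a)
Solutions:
 f(a) = C1*exp(-2^(1/4)*sqrt(3)*a/2) + C2*exp(2^(1/4)*sqrt(3)*a/2) + C3*sin(2^(1/4)*sqrt(3)*a/2) + C4*cos(2^(1/4)*sqrt(3)*a/2)


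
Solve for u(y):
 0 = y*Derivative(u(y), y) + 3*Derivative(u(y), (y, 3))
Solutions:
 u(y) = C1 + Integral(C2*airyai(-3^(2/3)*y/3) + C3*airybi(-3^(2/3)*y/3), y)


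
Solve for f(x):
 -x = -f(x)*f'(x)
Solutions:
 f(x) = -sqrt(C1 + x^2)
 f(x) = sqrt(C1 + x^2)


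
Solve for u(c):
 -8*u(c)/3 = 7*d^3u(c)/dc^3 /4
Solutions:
 u(c) = C3*exp(-2*42^(2/3)*c/21) + (C1*sin(14^(2/3)*3^(1/6)*c/7) + C2*cos(14^(2/3)*3^(1/6)*c/7))*exp(42^(2/3)*c/21)


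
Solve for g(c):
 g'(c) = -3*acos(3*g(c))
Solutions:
 Integral(1/acos(3*_y), (_y, g(c))) = C1 - 3*c


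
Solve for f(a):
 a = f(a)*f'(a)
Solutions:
 f(a) = -sqrt(C1 + a^2)
 f(a) = sqrt(C1 + a^2)


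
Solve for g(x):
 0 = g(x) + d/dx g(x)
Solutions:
 g(x) = C1*exp(-x)


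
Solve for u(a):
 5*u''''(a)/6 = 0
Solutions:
 u(a) = C1 + C2*a + C3*a^2 + C4*a^3


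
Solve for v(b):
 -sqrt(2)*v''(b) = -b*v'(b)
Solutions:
 v(b) = C1 + C2*erfi(2^(1/4)*b/2)


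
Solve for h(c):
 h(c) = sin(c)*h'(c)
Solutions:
 h(c) = C1*sqrt(cos(c) - 1)/sqrt(cos(c) + 1)


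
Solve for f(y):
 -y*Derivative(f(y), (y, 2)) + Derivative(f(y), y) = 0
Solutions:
 f(y) = C1 + C2*y^2


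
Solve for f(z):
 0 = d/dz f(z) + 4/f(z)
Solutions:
 f(z) = -sqrt(C1 - 8*z)
 f(z) = sqrt(C1 - 8*z)


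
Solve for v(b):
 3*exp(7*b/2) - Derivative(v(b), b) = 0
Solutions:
 v(b) = C1 + 6*exp(7*b/2)/7


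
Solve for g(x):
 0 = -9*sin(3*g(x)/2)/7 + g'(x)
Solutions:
 -9*x/7 + log(cos(3*g(x)/2) - 1)/3 - log(cos(3*g(x)/2) + 1)/3 = C1


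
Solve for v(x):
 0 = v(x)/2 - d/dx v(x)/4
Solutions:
 v(x) = C1*exp(2*x)


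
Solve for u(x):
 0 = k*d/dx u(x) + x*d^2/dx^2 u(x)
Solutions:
 u(x) = C1 + x^(1 - re(k))*(C2*sin(log(x)*Abs(im(k))) + C3*cos(log(x)*im(k)))


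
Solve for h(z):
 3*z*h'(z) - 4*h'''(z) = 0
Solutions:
 h(z) = C1 + Integral(C2*airyai(6^(1/3)*z/2) + C3*airybi(6^(1/3)*z/2), z)


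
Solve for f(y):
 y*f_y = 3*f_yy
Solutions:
 f(y) = C1 + C2*erfi(sqrt(6)*y/6)


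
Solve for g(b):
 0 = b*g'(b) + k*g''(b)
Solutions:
 g(b) = C1 + C2*sqrt(k)*erf(sqrt(2)*b*sqrt(1/k)/2)


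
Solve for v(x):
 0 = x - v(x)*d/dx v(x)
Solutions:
 v(x) = -sqrt(C1 + x^2)
 v(x) = sqrt(C1 + x^2)


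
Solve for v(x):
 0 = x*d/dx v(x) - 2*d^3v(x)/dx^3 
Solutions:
 v(x) = C1 + Integral(C2*airyai(2^(2/3)*x/2) + C3*airybi(2^(2/3)*x/2), x)


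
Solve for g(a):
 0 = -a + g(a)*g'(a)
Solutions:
 g(a) = -sqrt(C1 + a^2)
 g(a) = sqrt(C1 + a^2)


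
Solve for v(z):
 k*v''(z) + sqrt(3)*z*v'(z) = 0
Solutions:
 v(z) = C1 + C2*sqrt(k)*erf(sqrt(2)*3^(1/4)*z*sqrt(1/k)/2)


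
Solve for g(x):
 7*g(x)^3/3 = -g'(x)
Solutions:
 g(x) = -sqrt(6)*sqrt(-1/(C1 - 7*x))/2
 g(x) = sqrt(6)*sqrt(-1/(C1 - 7*x))/2


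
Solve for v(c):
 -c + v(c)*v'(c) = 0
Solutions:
 v(c) = -sqrt(C1 + c^2)
 v(c) = sqrt(C1 + c^2)


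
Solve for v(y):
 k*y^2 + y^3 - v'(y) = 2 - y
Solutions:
 v(y) = C1 + k*y^3/3 + y^4/4 + y^2/2 - 2*y


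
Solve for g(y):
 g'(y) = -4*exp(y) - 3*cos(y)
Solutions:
 g(y) = C1 - 4*exp(y) - 3*sin(y)


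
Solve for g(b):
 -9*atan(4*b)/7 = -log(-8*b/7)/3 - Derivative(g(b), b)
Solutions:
 g(b) = C1 - b*log(-b)/3 + 9*b*atan(4*b)/7 - b*log(2) + b/3 + b*log(7)/3 - 9*log(16*b^2 + 1)/56


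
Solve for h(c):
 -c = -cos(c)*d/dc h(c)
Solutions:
 h(c) = C1 + Integral(c/cos(c), c)


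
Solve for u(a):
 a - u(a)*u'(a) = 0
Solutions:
 u(a) = -sqrt(C1 + a^2)
 u(a) = sqrt(C1 + a^2)


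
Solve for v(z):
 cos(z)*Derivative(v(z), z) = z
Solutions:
 v(z) = C1 + Integral(z/cos(z), z)


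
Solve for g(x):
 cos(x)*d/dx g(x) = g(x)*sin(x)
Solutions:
 g(x) = C1/cos(x)


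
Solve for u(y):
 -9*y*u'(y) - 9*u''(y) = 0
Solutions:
 u(y) = C1 + C2*erf(sqrt(2)*y/2)


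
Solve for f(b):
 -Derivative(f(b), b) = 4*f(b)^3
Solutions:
 f(b) = -sqrt(2)*sqrt(-1/(C1 - 4*b))/2
 f(b) = sqrt(2)*sqrt(-1/(C1 - 4*b))/2


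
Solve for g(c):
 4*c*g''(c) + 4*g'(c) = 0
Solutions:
 g(c) = C1 + C2*log(c)


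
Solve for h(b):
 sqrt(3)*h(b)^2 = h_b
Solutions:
 h(b) = -1/(C1 + sqrt(3)*b)


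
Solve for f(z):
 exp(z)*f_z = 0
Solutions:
 f(z) = C1


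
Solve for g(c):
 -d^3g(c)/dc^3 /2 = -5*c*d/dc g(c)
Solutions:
 g(c) = C1 + Integral(C2*airyai(10^(1/3)*c) + C3*airybi(10^(1/3)*c), c)


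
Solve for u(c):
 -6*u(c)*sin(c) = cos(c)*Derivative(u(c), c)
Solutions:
 u(c) = C1*cos(c)^6


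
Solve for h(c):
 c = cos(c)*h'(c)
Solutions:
 h(c) = C1 + Integral(c/cos(c), c)


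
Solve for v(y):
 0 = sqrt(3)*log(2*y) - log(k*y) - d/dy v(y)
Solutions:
 v(y) = C1 + y*(-log(k) - sqrt(3) + 1 + sqrt(3)*log(2)) + y*(-1 + sqrt(3))*log(y)


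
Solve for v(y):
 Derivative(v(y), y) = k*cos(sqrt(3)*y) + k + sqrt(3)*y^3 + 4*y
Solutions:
 v(y) = C1 + k*y + sqrt(3)*k*sin(sqrt(3)*y)/3 + sqrt(3)*y^4/4 + 2*y^2


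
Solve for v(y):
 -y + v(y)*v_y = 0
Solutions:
 v(y) = -sqrt(C1 + y^2)
 v(y) = sqrt(C1 + y^2)


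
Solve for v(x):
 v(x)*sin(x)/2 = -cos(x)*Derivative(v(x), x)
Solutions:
 v(x) = C1*sqrt(cos(x))


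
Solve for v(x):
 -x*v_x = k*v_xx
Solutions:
 v(x) = C1 + C2*sqrt(k)*erf(sqrt(2)*x*sqrt(1/k)/2)


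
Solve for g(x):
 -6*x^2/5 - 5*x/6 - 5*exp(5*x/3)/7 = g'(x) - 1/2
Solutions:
 g(x) = C1 - 2*x^3/5 - 5*x^2/12 + x/2 - 3*exp(5*x/3)/7


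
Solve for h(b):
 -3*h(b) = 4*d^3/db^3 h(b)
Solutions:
 h(b) = C3*exp(-6^(1/3)*b/2) + (C1*sin(2^(1/3)*3^(5/6)*b/4) + C2*cos(2^(1/3)*3^(5/6)*b/4))*exp(6^(1/3)*b/4)


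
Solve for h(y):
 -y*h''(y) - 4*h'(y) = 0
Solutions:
 h(y) = C1 + C2/y^3


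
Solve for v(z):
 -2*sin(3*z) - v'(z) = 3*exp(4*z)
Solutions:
 v(z) = C1 - 3*exp(4*z)/4 + 2*cos(3*z)/3


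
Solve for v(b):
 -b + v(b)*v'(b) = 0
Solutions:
 v(b) = -sqrt(C1 + b^2)
 v(b) = sqrt(C1 + b^2)


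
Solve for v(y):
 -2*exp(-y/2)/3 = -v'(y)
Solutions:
 v(y) = C1 - 4*exp(-y/2)/3


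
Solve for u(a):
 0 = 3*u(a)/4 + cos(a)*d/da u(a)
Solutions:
 u(a) = C1*(sin(a) - 1)^(3/8)/(sin(a) + 1)^(3/8)


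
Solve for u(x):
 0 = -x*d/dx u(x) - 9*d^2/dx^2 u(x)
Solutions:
 u(x) = C1 + C2*erf(sqrt(2)*x/6)


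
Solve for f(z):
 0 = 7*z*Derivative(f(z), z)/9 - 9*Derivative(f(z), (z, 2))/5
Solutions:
 f(z) = C1 + C2*erfi(sqrt(70)*z/18)


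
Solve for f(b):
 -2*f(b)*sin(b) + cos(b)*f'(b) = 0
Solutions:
 f(b) = C1/cos(b)^2


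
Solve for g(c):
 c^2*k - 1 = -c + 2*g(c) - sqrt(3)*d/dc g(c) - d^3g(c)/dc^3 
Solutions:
 g(c) = C1*exp(c*(-3*(1 + sqrt(sqrt(3)/9 + 1))^(1/3) + sqrt(3)/(1 + sqrt(sqrt(3)/9 + 1))^(1/3))/6)*sin(c*((1 + sqrt(sqrt(3)/9 + 1))^(-1/3) + sqrt(3)*(1 + sqrt(sqrt(3)/9 + 1))^(1/3))/2) + C2*exp(c*(-3*(1 + sqrt(sqrt(3)/9 + 1))^(1/3) + sqrt(3)/(1 + sqrt(sqrt(3)/9 + 1))^(1/3))/6)*cos(c*((1 + sqrt(sqrt(3)/9 + 1))^(-1/3) + sqrt(3)*(1 + sqrt(sqrt(3)/9 + 1))^(1/3))/2) + C3*exp(c*(-sqrt(3)/(3*(1 + sqrt(sqrt(3)/9 + 1))^(1/3)) + (1 + sqrt(sqrt(3)/9 + 1))^(1/3))) + c^2*k/2 + sqrt(3)*c*k/2 + c/2 + 3*k/4 - 1/2 + sqrt(3)/4


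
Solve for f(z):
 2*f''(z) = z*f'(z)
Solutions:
 f(z) = C1 + C2*erfi(z/2)


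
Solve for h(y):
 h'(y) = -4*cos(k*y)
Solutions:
 h(y) = C1 - 4*sin(k*y)/k


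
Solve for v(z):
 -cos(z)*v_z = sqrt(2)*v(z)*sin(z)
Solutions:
 v(z) = C1*cos(z)^(sqrt(2))


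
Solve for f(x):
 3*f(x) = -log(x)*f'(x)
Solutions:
 f(x) = C1*exp(-3*li(x))


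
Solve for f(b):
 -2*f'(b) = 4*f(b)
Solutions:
 f(b) = C1*exp(-2*b)


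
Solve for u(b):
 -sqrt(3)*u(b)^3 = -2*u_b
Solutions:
 u(b) = -sqrt(-1/(C1 + sqrt(3)*b))
 u(b) = sqrt(-1/(C1 + sqrt(3)*b))


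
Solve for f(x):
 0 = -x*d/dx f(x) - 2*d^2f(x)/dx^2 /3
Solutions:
 f(x) = C1 + C2*erf(sqrt(3)*x/2)


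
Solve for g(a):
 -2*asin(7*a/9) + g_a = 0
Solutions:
 g(a) = C1 + 2*a*asin(7*a/9) + 2*sqrt(81 - 49*a^2)/7


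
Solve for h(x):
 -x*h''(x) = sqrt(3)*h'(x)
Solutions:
 h(x) = C1 + C2*x^(1 - sqrt(3))


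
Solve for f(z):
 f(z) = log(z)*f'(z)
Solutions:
 f(z) = C1*exp(li(z))


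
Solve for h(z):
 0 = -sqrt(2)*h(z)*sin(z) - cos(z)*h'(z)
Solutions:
 h(z) = C1*cos(z)^(sqrt(2))


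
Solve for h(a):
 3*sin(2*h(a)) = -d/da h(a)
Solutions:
 h(a) = pi - acos((-C1 - exp(12*a))/(C1 - exp(12*a)))/2
 h(a) = acos((-C1 - exp(12*a))/(C1 - exp(12*a)))/2


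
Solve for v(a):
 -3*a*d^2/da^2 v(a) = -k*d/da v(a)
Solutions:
 v(a) = C1 + a^(re(k)/3 + 1)*(C2*sin(log(a)*Abs(im(k))/3) + C3*cos(log(a)*im(k)/3))


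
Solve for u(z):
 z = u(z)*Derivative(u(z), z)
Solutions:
 u(z) = -sqrt(C1 + z^2)
 u(z) = sqrt(C1 + z^2)


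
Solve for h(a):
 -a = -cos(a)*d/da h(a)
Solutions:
 h(a) = C1 + Integral(a/cos(a), a)


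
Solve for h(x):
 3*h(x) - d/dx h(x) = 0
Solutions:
 h(x) = C1*exp(3*x)


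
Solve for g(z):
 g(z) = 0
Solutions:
 g(z) = 0


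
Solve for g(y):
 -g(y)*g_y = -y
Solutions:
 g(y) = -sqrt(C1 + y^2)
 g(y) = sqrt(C1 + y^2)


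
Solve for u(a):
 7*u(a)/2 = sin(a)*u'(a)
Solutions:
 u(a) = C1*(cos(a) - 1)^(7/4)/(cos(a) + 1)^(7/4)


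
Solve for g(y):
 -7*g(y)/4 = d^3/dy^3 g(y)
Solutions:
 g(y) = C3*exp(-14^(1/3)*y/2) + (C1*sin(14^(1/3)*sqrt(3)*y/4) + C2*cos(14^(1/3)*sqrt(3)*y/4))*exp(14^(1/3)*y/4)


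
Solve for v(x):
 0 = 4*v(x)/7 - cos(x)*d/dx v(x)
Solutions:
 v(x) = C1*(sin(x) + 1)^(2/7)/(sin(x) - 1)^(2/7)


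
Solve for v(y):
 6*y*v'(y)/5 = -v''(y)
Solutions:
 v(y) = C1 + C2*erf(sqrt(15)*y/5)


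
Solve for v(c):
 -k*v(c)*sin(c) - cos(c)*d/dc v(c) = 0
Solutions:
 v(c) = C1*exp(k*log(cos(c)))


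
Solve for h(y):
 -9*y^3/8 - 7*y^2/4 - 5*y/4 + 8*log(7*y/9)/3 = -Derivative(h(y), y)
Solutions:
 h(y) = C1 + 9*y^4/32 + 7*y^3/12 + 5*y^2/8 - 8*y*log(y)/3 - 8*y*log(7)/3 + 8*y/3 + 16*y*log(3)/3


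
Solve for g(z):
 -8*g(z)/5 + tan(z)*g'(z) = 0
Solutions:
 g(z) = C1*sin(z)^(8/5)


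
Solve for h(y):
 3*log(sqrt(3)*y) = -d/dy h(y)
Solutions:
 h(y) = C1 - 3*y*log(y) - 3*y*log(3)/2 + 3*y


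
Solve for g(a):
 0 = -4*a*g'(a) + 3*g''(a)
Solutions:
 g(a) = C1 + C2*erfi(sqrt(6)*a/3)


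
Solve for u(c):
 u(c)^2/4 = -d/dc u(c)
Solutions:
 u(c) = 4/(C1 + c)


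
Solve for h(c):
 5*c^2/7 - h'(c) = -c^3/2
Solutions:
 h(c) = C1 + c^4/8 + 5*c^3/21


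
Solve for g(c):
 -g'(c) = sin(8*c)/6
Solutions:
 g(c) = C1 + cos(8*c)/48


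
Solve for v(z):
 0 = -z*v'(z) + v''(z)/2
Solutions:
 v(z) = C1 + C2*erfi(z)


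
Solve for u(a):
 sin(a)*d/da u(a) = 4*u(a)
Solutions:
 u(a) = C1*(cos(a)^2 - 2*cos(a) + 1)/(cos(a)^2 + 2*cos(a) + 1)


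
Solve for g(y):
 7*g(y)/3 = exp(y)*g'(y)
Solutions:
 g(y) = C1*exp(-7*exp(-y)/3)


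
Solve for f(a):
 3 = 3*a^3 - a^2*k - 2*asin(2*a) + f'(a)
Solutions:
 f(a) = C1 - 3*a^4/4 + a^3*k/3 + 2*a*asin(2*a) + 3*a + sqrt(1 - 4*a^2)


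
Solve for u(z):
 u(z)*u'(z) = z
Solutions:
 u(z) = -sqrt(C1 + z^2)
 u(z) = sqrt(C1 + z^2)


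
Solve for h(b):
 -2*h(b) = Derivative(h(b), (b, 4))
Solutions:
 h(b) = (C1*sin(2^(3/4)*b/2) + C2*cos(2^(3/4)*b/2))*exp(-2^(3/4)*b/2) + (C3*sin(2^(3/4)*b/2) + C4*cos(2^(3/4)*b/2))*exp(2^(3/4)*b/2)


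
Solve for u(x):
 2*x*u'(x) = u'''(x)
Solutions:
 u(x) = C1 + Integral(C2*airyai(2^(1/3)*x) + C3*airybi(2^(1/3)*x), x)


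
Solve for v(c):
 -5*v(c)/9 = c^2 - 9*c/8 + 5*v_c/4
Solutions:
 v(c) = C1*exp(-4*c/9) - 9*c^2/5 + 81*c/8 - 729/32


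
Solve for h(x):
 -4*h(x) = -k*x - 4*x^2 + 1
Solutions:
 h(x) = k*x/4 + x^2 - 1/4


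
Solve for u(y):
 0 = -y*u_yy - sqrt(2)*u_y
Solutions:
 u(y) = C1 + C2*y^(1 - sqrt(2))


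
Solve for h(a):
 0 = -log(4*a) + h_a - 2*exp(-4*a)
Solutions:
 h(a) = C1 + a*log(a) + a*(-1 + 2*log(2)) - exp(-4*a)/2


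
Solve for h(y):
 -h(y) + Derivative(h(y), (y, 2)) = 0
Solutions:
 h(y) = C1*exp(-y) + C2*exp(y)


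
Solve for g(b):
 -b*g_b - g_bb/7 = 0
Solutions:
 g(b) = C1 + C2*erf(sqrt(14)*b/2)


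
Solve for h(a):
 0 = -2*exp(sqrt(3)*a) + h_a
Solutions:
 h(a) = C1 + 2*sqrt(3)*exp(sqrt(3)*a)/3


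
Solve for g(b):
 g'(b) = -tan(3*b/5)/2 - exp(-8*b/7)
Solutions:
 g(b) = C1 - 5*log(tan(3*b/5)^2 + 1)/12 + 7*exp(-8*b/7)/8


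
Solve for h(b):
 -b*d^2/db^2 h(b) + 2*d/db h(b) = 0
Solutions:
 h(b) = C1 + C2*b^3


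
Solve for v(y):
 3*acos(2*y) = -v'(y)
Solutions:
 v(y) = C1 - 3*y*acos(2*y) + 3*sqrt(1 - 4*y^2)/2


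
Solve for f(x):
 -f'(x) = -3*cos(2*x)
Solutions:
 f(x) = C1 + 3*sin(2*x)/2


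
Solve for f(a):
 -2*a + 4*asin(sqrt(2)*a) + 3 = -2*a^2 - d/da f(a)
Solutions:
 f(a) = C1 - 2*a^3/3 + a^2 - 4*a*asin(sqrt(2)*a) - 3*a - 2*sqrt(2)*sqrt(1 - 2*a^2)


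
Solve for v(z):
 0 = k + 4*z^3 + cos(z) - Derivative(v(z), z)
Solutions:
 v(z) = C1 + k*z + z^4 + sin(z)


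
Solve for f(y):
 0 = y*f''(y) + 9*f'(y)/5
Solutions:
 f(y) = C1 + C2/y^(4/5)


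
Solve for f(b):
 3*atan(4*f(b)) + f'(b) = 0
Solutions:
 Integral(1/atan(4*_y), (_y, f(b))) = C1 - 3*b


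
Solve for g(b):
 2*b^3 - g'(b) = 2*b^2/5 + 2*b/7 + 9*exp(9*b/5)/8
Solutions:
 g(b) = C1 + b^4/2 - 2*b^3/15 - b^2/7 - 5*exp(9*b/5)/8


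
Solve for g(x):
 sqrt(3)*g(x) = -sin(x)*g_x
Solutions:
 g(x) = C1*(cos(x) + 1)^(sqrt(3)/2)/(cos(x) - 1)^(sqrt(3)/2)


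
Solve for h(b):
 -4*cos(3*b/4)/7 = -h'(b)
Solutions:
 h(b) = C1 + 16*sin(3*b/4)/21
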